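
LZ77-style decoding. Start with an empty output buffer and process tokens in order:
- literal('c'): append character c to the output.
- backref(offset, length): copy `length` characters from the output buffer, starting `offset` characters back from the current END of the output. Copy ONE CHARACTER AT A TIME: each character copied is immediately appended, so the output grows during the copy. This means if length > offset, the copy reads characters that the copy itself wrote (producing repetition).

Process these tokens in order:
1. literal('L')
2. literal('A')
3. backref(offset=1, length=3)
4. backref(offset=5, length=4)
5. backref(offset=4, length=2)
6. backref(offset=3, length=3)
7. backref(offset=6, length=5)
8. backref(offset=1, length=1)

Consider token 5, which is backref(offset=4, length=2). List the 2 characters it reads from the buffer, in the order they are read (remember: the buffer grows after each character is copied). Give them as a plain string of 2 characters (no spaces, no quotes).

Answer: LA

Derivation:
Token 1: literal('L'). Output: "L"
Token 2: literal('A'). Output: "LA"
Token 3: backref(off=1, len=3) (overlapping!). Copied 'AAA' from pos 1. Output: "LAAAA"
Token 4: backref(off=5, len=4). Copied 'LAAA' from pos 0. Output: "LAAAALAAA"
Token 5: backref(off=4, len=2). Buffer before: "LAAAALAAA" (len 9)
  byte 1: read out[5]='L', append. Buffer now: "LAAAALAAAL"
  byte 2: read out[6]='A', append. Buffer now: "LAAAALAAALA"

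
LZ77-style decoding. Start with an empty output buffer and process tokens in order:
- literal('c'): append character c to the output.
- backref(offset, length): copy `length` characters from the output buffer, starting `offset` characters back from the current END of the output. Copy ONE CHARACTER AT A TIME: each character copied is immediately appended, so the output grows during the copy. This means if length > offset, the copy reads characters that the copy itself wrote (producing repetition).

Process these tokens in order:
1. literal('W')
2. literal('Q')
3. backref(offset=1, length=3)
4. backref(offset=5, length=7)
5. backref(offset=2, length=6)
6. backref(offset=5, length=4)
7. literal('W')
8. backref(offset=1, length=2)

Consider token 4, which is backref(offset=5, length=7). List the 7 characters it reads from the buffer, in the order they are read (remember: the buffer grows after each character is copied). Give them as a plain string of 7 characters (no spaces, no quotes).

Answer: WQQQQWQ

Derivation:
Token 1: literal('W'). Output: "W"
Token 2: literal('Q'). Output: "WQ"
Token 3: backref(off=1, len=3) (overlapping!). Copied 'QQQ' from pos 1. Output: "WQQQQ"
Token 4: backref(off=5, len=7). Buffer before: "WQQQQ" (len 5)
  byte 1: read out[0]='W', append. Buffer now: "WQQQQW"
  byte 2: read out[1]='Q', append. Buffer now: "WQQQQWQ"
  byte 3: read out[2]='Q', append. Buffer now: "WQQQQWQQ"
  byte 4: read out[3]='Q', append. Buffer now: "WQQQQWQQQ"
  byte 5: read out[4]='Q', append. Buffer now: "WQQQQWQQQQ"
  byte 6: read out[5]='W', append. Buffer now: "WQQQQWQQQQW"
  byte 7: read out[6]='Q', append. Buffer now: "WQQQQWQQQQWQ"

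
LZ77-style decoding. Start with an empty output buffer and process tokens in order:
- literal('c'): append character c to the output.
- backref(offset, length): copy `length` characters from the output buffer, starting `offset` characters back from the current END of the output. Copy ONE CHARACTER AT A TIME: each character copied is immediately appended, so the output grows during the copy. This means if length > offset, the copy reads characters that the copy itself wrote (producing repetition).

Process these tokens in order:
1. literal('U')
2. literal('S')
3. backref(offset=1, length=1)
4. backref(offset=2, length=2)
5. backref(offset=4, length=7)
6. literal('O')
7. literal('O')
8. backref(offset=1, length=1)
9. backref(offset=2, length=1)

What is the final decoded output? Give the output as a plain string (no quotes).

Answer: USSSSSSSSSSSOOOO

Derivation:
Token 1: literal('U'). Output: "U"
Token 2: literal('S'). Output: "US"
Token 3: backref(off=1, len=1). Copied 'S' from pos 1. Output: "USS"
Token 4: backref(off=2, len=2). Copied 'SS' from pos 1. Output: "USSSS"
Token 5: backref(off=4, len=7) (overlapping!). Copied 'SSSSSSS' from pos 1. Output: "USSSSSSSSSSS"
Token 6: literal('O'). Output: "USSSSSSSSSSSO"
Token 7: literal('O'). Output: "USSSSSSSSSSSOO"
Token 8: backref(off=1, len=1). Copied 'O' from pos 13. Output: "USSSSSSSSSSSOOO"
Token 9: backref(off=2, len=1). Copied 'O' from pos 13. Output: "USSSSSSSSSSSOOOO"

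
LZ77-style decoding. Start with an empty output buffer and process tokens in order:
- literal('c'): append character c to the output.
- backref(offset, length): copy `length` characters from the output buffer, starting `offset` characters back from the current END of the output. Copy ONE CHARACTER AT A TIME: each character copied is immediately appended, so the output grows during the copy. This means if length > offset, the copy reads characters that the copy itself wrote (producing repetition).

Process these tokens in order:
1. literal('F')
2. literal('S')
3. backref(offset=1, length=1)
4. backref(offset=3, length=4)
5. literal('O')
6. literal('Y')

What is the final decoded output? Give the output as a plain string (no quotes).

Answer: FSSFSSFOY

Derivation:
Token 1: literal('F'). Output: "F"
Token 2: literal('S'). Output: "FS"
Token 3: backref(off=1, len=1). Copied 'S' from pos 1. Output: "FSS"
Token 4: backref(off=3, len=4) (overlapping!). Copied 'FSSF' from pos 0. Output: "FSSFSSF"
Token 5: literal('O'). Output: "FSSFSSFO"
Token 6: literal('Y'). Output: "FSSFSSFOY"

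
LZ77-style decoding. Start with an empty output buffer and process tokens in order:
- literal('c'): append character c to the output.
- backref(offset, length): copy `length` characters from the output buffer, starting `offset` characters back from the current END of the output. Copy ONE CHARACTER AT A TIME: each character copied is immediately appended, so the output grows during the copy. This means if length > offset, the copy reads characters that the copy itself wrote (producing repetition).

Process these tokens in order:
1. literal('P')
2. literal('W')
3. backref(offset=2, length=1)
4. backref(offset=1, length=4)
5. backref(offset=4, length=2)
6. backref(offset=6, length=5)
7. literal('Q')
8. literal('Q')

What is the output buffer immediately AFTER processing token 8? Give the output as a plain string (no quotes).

Answer: PWPPPPPPPPPPPPQQ

Derivation:
Token 1: literal('P'). Output: "P"
Token 2: literal('W'). Output: "PW"
Token 3: backref(off=2, len=1). Copied 'P' from pos 0. Output: "PWP"
Token 4: backref(off=1, len=4) (overlapping!). Copied 'PPPP' from pos 2. Output: "PWPPPPP"
Token 5: backref(off=4, len=2). Copied 'PP' from pos 3. Output: "PWPPPPPPP"
Token 6: backref(off=6, len=5). Copied 'PPPPP' from pos 3. Output: "PWPPPPPPPPPPPP"
Token 7: literal('Q'). Output: "PWPPPPPPPPPPPPQ"
Token 8: literal('Q'). Output: "PWPPPPPPPPPPPPQQ"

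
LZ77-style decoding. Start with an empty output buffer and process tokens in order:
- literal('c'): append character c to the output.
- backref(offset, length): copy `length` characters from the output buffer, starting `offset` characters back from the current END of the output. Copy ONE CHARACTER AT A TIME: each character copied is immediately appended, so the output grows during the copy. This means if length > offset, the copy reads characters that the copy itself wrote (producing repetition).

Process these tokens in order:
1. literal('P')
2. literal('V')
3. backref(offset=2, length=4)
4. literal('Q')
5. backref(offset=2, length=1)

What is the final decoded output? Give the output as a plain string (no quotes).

Token 1: literal('P'). Output: "P"
Token 2: literal('V'). Output: "PV"
Token 3: backref(off=2, len=4) (overlapping!). Copied 'PVPV' from pos 0. Output: "PVPVPV"
Token 4: literal('Q'). Output: "PVPVPVQ"
Token 5: backref(off=2, len=1). Copied 'V' from pos 5. Output: "PVPVPVQV"

Answer: PVPVPVQV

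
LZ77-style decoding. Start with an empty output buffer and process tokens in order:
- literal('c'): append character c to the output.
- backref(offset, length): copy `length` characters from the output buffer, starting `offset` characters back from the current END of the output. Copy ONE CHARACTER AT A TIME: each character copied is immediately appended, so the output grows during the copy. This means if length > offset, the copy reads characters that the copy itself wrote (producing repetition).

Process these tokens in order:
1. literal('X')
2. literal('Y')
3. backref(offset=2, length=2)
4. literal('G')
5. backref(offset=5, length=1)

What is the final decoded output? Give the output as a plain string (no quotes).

Answer: XYXYGX

Derivation:
Token 1: literal('X'). Output: "X"
Token 2: literal('Y'). Output: "XY"
Token 3: backref(off=2, len=2). Copied 'XY' from pos 0. Output: "XYXY"
Token 4: literal('G'). Output: "XYXYG"
Token 5: backref(off=5, len=1). Copied 'X' from pos 0. Output: "XYXYGX"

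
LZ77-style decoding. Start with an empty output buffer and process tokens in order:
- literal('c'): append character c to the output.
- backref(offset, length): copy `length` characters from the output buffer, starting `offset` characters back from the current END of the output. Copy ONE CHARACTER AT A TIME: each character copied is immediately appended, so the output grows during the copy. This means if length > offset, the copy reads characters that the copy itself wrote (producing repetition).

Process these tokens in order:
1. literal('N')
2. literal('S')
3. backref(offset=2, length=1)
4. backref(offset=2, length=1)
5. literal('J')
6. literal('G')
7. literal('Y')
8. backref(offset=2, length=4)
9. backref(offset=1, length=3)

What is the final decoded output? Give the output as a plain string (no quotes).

Answer: NSNSJGYGYGYYYY

Derivation:
Token 1: literal('N'). Output: "N"
Token 2: literal('S'). Output: "NS"
Token 3: backref(off=2, len=1). Copied 'N' from pos 0. Output: "NSN"
Token 4: backref(off=2, len=1). Copied 'S' from pos 1. Output: "NSNS"
Token 5: literal('J'). Output: "NSNSJ"
Token 6: literal('G'). Output: "NSNSJG"
Token 7: literal('Y'). Output: "NSNSJGY"
Token 8: backref(off=2, len=4) (overlapping!). Copied 'GYGY' from pos 5. Output: "NSNSJGYGYGY"
Token 9: backref(off=1, len=3) (overlapping!). Copied 'YYY' from pos 10. Output: "NSNSJGYGYGYYYY"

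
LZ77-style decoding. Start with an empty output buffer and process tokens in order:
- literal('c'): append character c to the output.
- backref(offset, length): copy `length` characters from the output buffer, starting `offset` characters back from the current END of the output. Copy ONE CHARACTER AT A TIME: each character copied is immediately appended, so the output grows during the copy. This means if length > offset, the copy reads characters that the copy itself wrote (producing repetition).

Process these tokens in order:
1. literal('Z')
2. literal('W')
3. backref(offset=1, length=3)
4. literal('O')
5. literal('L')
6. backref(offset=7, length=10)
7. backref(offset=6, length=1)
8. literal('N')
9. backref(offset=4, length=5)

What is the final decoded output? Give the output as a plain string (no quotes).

Answer: ZWWWWOLZWWWWOLZWWWNWWWNW

Derivation:
Token 1: literal('Z'). Output: "Z"
Token 2: literal('W'). Output: "ZW"
Token 3: backref(off=1, len=3) (overlapping!). Copied 'WWW' from pos 1. Output: "ZWWWW"
Token 4: literal('O'). Output: "ZWWWWO"
Token 5: literal('L'). Output: "ZWWWWOL"
Token 6: backref(off=7, len=10) (overlapping!). Copied 'ZWWWWOLZWW' from pos 0. Output: "ZWWWWOLZWWWWOLZWW"
Token 7: backref(off=6, len=1). Copied 'W' from pos 11. Output: "ZWWWWOLZWWWWOLZWWW"
Token 8: literal('N'). Output: "ZWWWWOLZWWWWOLZWWWN"
Token 9: backref(off=4, len=5) (overlapping!). Copied 'WWWNW' from pos 15. Output: "ZWWWWOLZWWWWOLZWWWNWWWNW"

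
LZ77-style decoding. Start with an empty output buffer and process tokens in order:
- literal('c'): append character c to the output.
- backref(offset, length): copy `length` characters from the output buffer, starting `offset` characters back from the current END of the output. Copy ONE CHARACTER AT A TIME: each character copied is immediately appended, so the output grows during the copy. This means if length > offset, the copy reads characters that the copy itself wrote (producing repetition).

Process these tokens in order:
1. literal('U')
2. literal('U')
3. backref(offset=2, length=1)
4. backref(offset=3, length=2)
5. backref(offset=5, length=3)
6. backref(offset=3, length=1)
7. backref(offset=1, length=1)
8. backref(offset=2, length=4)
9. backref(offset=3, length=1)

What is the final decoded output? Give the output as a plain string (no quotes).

Answer: UUUUUUUUUUUUUUU

Derivation:
Token 1: literal('U'). Output: "U"
Token 2: literal('U'). Output: "UU"
Token 3: backref(off=2, len=1). Copied 'U' from pos 0. Output: "UUU"
Token 4: backref(off=3, len=2). Copied 'UU' from pos 0. Output: "UUUUU"
Token 5: backref(off=5, len=3). Copied 'UUU' from pos 0. Output: "UUUUUUUU"
Token 6: backref(off=3, len=1). Copied 'U' from pos 5. Output: "UUUUUUUUU"
Token 7: backref(off=1, len=1). Copied 'U' from pos 8. Output: "UUUUUUUUUU"
Token 8: backref(off=2, len=4) (overlapping!). Copied 'UUUU' from pos 8. Output: "UUUUUUUUUUUUUU"
Token 9: backref(off=3, len=1). Copied 'U' from pos 11. Output: "UUUUUUUUUUUUUUU"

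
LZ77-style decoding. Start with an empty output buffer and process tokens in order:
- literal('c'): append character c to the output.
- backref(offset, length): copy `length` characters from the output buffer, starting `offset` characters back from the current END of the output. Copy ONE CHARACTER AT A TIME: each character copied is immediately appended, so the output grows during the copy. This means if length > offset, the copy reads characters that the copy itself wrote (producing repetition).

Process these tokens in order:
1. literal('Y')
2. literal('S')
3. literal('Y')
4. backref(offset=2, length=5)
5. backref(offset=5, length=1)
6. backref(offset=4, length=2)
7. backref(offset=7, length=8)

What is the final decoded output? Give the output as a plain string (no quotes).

Token 1: literal('Y'). Output: "Y"
Token 2: literal('S'). Output: "YS"
Token 3: literal('Y'). Output: "YSY"
Token 4: backref(off=2, len=5) (overlapping!). Copied 'SYSYS' from pos 1. Output: "YSYSYSYS"
Token 5: backref(off=5, len=1). Copied 'S' from pos 3. Output: "YSYSYSYSS"
Token 6: backref(off=4, len=2). Copied 'SY' from pos 5. Output: "YSYSYSYSSSY"
Token 7: backref(off=7, len=8) (overlapping!). Copied 'YSYSSSYY' from pos 4. Output: "YSYSYSYSSSYYSYSSSYY"

Answer: YSYSYSYSSSYYSYSSSYY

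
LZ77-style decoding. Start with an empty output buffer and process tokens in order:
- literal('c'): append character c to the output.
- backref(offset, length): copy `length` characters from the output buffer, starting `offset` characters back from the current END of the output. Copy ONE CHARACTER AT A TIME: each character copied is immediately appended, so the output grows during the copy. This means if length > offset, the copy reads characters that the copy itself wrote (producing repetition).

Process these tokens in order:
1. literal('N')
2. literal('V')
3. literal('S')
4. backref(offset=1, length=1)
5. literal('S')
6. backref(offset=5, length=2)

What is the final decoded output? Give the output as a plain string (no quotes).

Token 1: literal('N'). Output: "N"
Token 2: literal('V'). Output: "NV"
Token 3: literal('S'). Output: "NVS"
Token 4: backref(off=1, len=1). Copied 'S' from pos 2. Output: "NVSS"
Token 5: literal('S'). Output: "NVSSS"
Token 6: backref(off=5, len=2). Copied 'NV' from pos 0. Output: "NVSSSNV"

Answer: NVSSSNV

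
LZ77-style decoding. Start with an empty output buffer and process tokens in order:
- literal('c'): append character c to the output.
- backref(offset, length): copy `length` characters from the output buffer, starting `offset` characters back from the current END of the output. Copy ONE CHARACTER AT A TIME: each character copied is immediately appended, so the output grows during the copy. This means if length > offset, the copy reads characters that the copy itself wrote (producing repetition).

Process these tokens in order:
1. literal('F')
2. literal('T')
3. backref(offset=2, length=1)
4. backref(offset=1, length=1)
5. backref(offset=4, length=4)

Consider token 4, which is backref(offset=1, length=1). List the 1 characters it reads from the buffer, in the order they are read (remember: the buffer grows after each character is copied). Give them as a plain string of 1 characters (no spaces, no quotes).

Token 1: literal('F'). Output: "F"
Token 2: literal('T'). Output: "FT"
Token 3: backref(off=2, len=1). Copied 'F' from pos 0. Output: "FTF"
Token 4: backref(off=1, len=1). Buffer before: "FTF" (len 3)
  byte 1: read out[2]='F', append. Buffer now: "FTFF"

Answer: F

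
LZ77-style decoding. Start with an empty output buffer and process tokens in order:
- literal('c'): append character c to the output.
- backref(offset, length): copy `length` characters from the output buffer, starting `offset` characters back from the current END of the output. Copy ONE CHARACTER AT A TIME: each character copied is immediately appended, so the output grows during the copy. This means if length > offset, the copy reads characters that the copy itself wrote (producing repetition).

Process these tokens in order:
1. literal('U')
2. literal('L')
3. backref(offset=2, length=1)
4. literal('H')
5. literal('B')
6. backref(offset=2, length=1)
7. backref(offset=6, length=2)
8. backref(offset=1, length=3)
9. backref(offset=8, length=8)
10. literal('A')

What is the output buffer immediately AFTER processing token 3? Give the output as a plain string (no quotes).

Token 1: literal('U'). Output: "U"
Token 2: literal('L'). Output: "UL"
Token 3: backref(off=2, len=1). Copied 'U' from pos 0. Output: "ULU"

Answer: ULU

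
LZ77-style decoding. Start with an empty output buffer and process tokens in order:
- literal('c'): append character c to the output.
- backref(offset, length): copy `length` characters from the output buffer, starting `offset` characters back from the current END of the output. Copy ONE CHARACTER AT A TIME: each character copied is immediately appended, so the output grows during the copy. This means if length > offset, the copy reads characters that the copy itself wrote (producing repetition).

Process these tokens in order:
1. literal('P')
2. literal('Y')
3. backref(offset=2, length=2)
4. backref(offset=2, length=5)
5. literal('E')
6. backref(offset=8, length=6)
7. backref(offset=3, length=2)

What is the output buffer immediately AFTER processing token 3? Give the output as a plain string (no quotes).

Answer: PYPY

Derivation:
Token 1: literal('P'). Output: "P"
Token 2: literal('Y'). Output: "PY"
Token 3: backref(off=2, len=2). Copied 'PY' from pos 0. Output: "PYPY"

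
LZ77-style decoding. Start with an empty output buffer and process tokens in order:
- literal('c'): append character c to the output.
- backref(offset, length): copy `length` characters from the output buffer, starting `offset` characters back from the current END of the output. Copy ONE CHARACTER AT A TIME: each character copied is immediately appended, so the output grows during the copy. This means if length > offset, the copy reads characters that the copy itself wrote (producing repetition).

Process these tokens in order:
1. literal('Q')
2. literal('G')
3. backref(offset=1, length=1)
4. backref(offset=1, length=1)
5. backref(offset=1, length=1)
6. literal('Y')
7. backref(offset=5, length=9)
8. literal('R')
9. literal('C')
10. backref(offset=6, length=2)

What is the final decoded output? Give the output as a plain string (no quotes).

Answer: QGGGGYGGGGYGGGGRCGG

Derivation:
Token 1: literal('Q'). Output: "Q"
Token 2: literal('G'). Output: "QG"
Token 3: backref(off=1, len=1). Copied 'G' from pos 1. Output: "QGG"
Token 4: backref(off=1, len=1). Copied 'G' from pos 2. Output: "QGGG"
Token 5: backref(off=1, len=1). Copied 'G' from pos 3. Output: "QGGGG"
Token 6: literal('Y'). Output: "QGGGGY"
Token 7: backref(off=5, len=9) (overlapping!). Copied 'GGGGYGGGG' from pos 1. Output: "QGGGGYGGGGYGGGG"
Token 8: literal('R'). Output: "QGGGGYGGGGYGGGGR"
Token 9: literal('C'). Output: "QGGGGYGGGGYGGGGRC"
Token 10: backref(off=6, len=2). Copied 'GG' from pos 11. Output: "QGGGGYGGGGYGGGGRCGG"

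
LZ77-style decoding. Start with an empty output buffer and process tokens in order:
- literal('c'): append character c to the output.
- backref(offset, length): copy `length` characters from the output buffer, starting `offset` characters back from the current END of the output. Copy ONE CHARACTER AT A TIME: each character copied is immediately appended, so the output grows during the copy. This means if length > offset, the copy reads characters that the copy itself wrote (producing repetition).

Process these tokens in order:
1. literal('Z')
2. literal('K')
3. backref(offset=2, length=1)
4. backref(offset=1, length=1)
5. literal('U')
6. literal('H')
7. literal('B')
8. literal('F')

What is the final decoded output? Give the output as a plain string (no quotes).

Token 1: literal('Z'). Output: "Z"
Token 2: literal('K'). Output: "ZK"
Token 3: backref(off=2, len=1). Copied 'Z' from pos 0. Output: "ZKZ"
Token 4: backref(off=1, len=1). Copied 'Z' from pos 2. Output: "ZKZZ"
Token 5: literal('U'). Output: "ZKZZU"
Token 6: literal('H'). Output: "ZKZZUH"
Token 7: literal('B'). Output: "ZKZZUHB"
Token 8: literal('F'). Output: "ZKZZUHBF"

Answer: ZKZZUHBF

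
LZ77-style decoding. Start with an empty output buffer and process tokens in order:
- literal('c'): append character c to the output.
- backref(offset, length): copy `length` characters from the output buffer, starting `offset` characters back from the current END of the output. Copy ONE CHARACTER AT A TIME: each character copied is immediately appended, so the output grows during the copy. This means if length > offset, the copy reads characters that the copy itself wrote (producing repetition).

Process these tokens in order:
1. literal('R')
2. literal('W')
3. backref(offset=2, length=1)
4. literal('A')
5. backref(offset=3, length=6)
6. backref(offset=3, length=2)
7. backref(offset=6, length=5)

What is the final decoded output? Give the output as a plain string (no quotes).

Token 1: literal('R'). Output: "R"
Token 2: literal('W'). Output: "RW"
Token 3: backref(off=2, len=1). Copied 'R' from pos 0. Output: "RWR"
Token 4: literal('A'). Output: "RWRA"
Token 5: backref(off=3, len=6) (overlapping!). Copied 'WRAWRA' from pos 1. Output: "RWRAWRAWRA"
Token 6: backref(off=3, len=2). Copied 'WR' from pos 7. Output: "RWRAWRAWRAWR"
Token 7: backref(off=6, len=5). Copied 'AWRAW' from pos 6. Output: "RWRAWRAWRAWRAWRAW"

Answer: RWRAWRAWRAWRAWRAW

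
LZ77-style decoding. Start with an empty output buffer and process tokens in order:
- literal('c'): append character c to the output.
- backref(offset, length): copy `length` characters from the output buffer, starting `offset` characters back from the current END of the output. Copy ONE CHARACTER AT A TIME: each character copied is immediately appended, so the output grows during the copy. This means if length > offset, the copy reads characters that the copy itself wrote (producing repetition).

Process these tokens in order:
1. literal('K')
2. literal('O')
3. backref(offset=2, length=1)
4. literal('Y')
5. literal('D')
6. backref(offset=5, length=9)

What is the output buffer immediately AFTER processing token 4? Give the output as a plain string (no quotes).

Token 1: literal('K'). Output: "K"
Token 2: literal('O'). Output: "KO"
Token 3: backref(off=2, len=1). Copied 'K' from pos 0. Output: "KOK"
Token 4: literal('Y'). Output: "KOKY"

Answer: KOKY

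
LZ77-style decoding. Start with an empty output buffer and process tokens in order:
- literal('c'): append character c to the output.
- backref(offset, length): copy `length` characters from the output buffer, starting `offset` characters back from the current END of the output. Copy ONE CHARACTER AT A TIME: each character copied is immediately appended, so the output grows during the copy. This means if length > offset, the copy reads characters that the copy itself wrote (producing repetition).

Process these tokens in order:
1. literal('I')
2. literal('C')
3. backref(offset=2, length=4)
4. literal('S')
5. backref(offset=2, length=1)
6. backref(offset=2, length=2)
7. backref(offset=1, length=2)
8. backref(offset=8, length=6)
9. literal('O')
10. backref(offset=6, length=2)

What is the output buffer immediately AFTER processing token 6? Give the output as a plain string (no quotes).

Token 1: literal('I'). Output: "I"
Token 2: literal('C'). Output: "IC"
Token 3: backref(off=2, len=4) (overlapping!). Copied 'ICIC' from pos 0. Output: "ICICIC"
Token 4: literal('S'). Output: "ICICICS"
Token 5: backref(off=2, len=1). Copied 'C' from pos 5. Output: "ICICICSC"
Token 6: backref(off=2, len=2). Copied 'SC' from pos 6. Output: "ICICICSCSC"

Answer: ICICICSCSC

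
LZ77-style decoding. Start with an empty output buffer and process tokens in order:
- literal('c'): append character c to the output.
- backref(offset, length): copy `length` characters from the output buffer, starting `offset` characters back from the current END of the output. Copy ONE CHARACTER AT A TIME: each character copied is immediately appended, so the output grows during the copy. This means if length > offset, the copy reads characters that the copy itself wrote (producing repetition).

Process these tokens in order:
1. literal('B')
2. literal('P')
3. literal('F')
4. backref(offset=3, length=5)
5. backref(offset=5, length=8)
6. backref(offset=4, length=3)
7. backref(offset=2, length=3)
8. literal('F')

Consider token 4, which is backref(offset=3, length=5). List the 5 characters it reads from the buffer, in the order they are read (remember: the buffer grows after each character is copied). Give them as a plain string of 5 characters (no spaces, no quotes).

Token 1: literal('B'). Output: "B"
Token 2: literal('P'). Output: "BP"
Token 3: literal('F'). Output: "BPF"
Token 4: backref(off=3, len=5). Buffer before: "BPF" (len 3)
  byte 1: read out[0]='B', append. Buffer now: "BPFB"
  byte 2: read out[1]='P', append. Buffer now: "BPFBP"
  byte 3: read out[2]='F', append. Buffer now: "BPFBPF"
  byte 4: read out[3]='B', append. Buffer now: "BPFBPFB"
  byte 5: read out[4]='P', append. Buffer now: "BPFBPFBP"

Answer: BPFBP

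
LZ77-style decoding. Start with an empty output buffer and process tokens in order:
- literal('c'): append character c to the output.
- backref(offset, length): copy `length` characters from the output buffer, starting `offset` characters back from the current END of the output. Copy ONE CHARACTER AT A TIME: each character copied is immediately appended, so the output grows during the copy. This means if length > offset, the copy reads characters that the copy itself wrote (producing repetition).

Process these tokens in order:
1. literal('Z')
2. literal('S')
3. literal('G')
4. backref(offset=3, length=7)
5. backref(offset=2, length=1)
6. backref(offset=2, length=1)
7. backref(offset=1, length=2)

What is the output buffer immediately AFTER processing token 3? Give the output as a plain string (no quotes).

Answer: ZSG

Derivation:
Token 1: literal('Z'). Output: "Z"
Token 2: literal('S'). Output: "ZS"
Token 3: literal('G'). Output: "ZSG"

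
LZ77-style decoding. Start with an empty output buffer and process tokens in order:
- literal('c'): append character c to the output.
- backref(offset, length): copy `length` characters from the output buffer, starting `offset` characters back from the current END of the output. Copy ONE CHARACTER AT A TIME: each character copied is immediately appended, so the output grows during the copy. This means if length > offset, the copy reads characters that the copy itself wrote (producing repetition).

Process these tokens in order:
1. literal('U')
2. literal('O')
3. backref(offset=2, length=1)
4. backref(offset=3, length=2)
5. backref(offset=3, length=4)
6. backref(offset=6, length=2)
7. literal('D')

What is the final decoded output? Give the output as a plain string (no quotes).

Answer: UOUUOUUOUUOD

Derivation:
Token 1: literal('U'). Output: "U"
Token 2: literal('O'). Output: "UO"
Token 3: backref(off=2, len=1). Copied 'U' from pos 0. Output: "UOU"
Token 4: backref(off=3, len=2). Copied 'UO' from pos 0. Output: "UOUUO"
Token 5: backref(off=3, len=4) (overlapping!). Copied 'UUOU' from pos 2. Output: "UOUUOUUOU"
Token 6: backref(off=6, len=2). Copied 'UO' from pos 3. Output: "UOUUOUUOUUO"
Token 7: literal('D'). Output: "UOUUOUUOUUOD"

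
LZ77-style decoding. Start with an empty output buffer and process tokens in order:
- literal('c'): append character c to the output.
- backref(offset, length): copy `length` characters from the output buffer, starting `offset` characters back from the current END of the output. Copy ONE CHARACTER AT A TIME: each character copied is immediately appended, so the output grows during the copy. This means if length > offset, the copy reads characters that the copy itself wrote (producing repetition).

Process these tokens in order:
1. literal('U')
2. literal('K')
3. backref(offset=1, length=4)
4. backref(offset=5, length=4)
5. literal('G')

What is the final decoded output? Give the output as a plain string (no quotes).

Answer: UKKKKKKKKKG

Derivation:
Token 1: literal('U'). Output: "U"
Token 2: literal('K'). Output: "UK"
Token 3: backref(off=1, len=4) (overlapping!). Copied 'KKKK' from pos 1. Output: "UKKKKK"
Token 4: backref(off=5, len=4). Copied 'KKKK' from pos 1. Output: "UKKKKKKKKK"
Token 5: literal('G'). Output: "UKKKKKKKKKG"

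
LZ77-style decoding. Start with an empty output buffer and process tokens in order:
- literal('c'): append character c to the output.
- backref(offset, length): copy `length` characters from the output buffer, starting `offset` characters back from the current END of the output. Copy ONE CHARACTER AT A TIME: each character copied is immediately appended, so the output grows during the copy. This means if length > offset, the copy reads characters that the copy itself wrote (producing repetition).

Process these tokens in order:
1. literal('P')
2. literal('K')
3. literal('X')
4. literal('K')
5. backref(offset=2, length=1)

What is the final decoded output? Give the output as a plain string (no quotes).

Answer: PKXKX

Derivation:
Token 1: literal('P'). Output: "P"
Token 2: literal('K'). Output: "PK"
Token 3: literal('X'). Output: "PKX"
Token 4: literal('K'). Output: "PKXK"
Token 5: backref(off=2, len=1). Copied 'X' from pos 2. Output: "PKXKX"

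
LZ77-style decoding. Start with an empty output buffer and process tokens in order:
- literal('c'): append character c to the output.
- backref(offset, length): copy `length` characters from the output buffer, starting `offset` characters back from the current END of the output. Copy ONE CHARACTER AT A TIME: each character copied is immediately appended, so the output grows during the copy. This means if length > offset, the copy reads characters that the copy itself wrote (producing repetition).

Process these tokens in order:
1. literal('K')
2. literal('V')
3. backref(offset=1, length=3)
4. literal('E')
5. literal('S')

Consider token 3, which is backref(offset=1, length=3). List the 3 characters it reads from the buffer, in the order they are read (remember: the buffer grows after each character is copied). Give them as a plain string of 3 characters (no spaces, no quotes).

Token 1: literal('K'). Output: "K"
Token 2: literal('V'). Output: "KV"
Token 3: backref(off=1, len=3). Buffer before: "KV" (len 2)
  byte 1: read out[1]='V', append. Buffer now: "KVV"
  byte 2: read out[2]='V', append. Buffer now: "KVVV"
  byte 3: read out[3]='V', append. Buffer now: "KVVVV"

Answer: VVV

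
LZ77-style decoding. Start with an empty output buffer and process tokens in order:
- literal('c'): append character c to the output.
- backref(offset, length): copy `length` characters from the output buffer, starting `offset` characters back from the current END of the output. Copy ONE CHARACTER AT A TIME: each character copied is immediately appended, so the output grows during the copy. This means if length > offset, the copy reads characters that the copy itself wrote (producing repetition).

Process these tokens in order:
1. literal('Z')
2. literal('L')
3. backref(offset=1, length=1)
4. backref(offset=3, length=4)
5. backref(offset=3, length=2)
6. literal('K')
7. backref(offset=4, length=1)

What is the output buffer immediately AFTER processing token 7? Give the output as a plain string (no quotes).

Answer: ZLLZLLZLLKZ

Derivation:
Token 1: literal('Z'). Output: "Z"
Token 2: literal('L'). Output: "ZL"
Token 3: backref(off=1, len=1). Copied 'L' from pos 1. Output: "ZLL"
Token 4: backref(off=3, len=4) (overlapping!). Copied 'ZLLZ' from pos 0. Output: "ZLLZLLZ"
Token 5: backref(off=3, len=2). Copied 'LL' from pos 4. Output: "ZLLZLLZLL"
Token 6: literal('K'). Output: "ZLLZLLZLLK"
Token 7: backref(off=4, len=1). Copied 'Z' from pos 6. Output: "ZLLZLLZLLKZ"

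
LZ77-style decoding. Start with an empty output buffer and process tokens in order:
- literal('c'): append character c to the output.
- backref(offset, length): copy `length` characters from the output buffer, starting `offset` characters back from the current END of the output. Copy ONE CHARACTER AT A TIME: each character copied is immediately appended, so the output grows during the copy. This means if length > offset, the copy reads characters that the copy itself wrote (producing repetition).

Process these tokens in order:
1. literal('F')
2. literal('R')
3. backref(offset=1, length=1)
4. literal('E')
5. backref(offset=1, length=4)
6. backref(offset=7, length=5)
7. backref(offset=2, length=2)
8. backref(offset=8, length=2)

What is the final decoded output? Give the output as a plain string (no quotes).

Answer: FRREEEEERREEEEEER

Derivation:
Token 1: literal('F'). Output: "F"
Token 2: literal('R'). Output: "FR"
Token 3: backref(off=1, len=1). Copied 'R' from pos 1. Output: "FRR"
Token 4: literal('E'). Output: "FRRE"
Token 5: backref(off=1, len=4) (overlapping!). Copied 'EEEE' from pos 3. Output: "FRREEEEE"
Token 6: backref(off=7, len=5). Copied 'RREEE' from pos 1. Output: "FRREEEEERREEE"
Token 7: backref(off=2, len=2). Copied 'EE' from pos 11. Output: "FRREEEEERREEEEE"
Token 8: backref(off=8, len=2). Copied 'ER' from pos 7. Output: "FRREEEEERREEEEEER"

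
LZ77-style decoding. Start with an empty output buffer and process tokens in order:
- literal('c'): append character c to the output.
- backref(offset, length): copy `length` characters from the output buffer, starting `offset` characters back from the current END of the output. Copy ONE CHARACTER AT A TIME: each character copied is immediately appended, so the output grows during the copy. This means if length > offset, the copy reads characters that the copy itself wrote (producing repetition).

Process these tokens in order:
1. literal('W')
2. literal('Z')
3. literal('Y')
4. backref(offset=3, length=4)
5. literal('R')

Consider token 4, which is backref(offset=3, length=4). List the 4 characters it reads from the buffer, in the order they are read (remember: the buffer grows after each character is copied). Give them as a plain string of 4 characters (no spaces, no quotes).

Answer: WZYW

Derivation:
Token 1: literal('W'). Output: "W"
Token 2: literal('Z'). Output: "WZ"
Token 3: literal('Y'). Output: "WZY"
Token 4: backref(off=3, len=4). Buffer before: "WZY" (len 3)
  byte 1: read out[0]='W', append. Buffer now: "WZYW"
  byte 2: read out[1]='Z', append. Buffer now: "WZYWZ"
  byte 3: read out[2]='Y', append. Buffer now: "WZYWZY"
  byte 4: read out[3]='W', append. Buffer now: "WZYWZYW"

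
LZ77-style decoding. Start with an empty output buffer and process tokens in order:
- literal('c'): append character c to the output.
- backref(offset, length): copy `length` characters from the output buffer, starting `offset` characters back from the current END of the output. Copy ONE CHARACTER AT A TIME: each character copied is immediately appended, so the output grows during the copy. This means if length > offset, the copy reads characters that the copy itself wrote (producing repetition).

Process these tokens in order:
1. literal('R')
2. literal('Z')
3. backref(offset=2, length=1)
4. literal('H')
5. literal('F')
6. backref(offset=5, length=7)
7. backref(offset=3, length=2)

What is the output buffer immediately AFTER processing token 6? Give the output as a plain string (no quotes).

Answer: RZRHFRZRHFRZ

Derivation:
Token 1: literal('R'). Output: "R"
Token 2: literal('Z'). Output: "RZ"
Token 3: backref(off=2, len=1). Copied 'R' from pos 0. Output: "RZR"
Token 4: literal('H'). Output: "RZRH"
Token 5: literal('F'). Output: "RZRHF"
Token 6: backref(off=5, len=7) (overlapping!). Copied 'RZRHFRZ' from pos 0. Output: "RZRHFRZRHFRZ"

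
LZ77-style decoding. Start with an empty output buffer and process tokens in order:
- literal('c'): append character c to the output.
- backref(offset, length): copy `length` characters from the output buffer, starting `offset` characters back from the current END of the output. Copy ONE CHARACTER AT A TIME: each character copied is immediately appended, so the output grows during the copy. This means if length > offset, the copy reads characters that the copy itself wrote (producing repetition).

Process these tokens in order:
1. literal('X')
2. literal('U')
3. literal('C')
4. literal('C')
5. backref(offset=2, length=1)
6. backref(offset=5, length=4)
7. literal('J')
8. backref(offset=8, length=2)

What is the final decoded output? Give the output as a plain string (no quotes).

Answer: XUCCCXUCCJCC

Derivation:
Token 1: literal('X'). Output: "X"
Token 2: literal('U'). Output: "XU"
Token 3: literal('C'). Output: "XUC"
Token 4: literal('C'). Output: "XUCC"
Token 5: backref(off=2, len=1). Copied 'C' from pos 2. Output: "XUCCC"
Token 6: backref(off=5, len=4). Copied 'XUCC' from pos 0. Output: "XUCCCXUCC"
Token 7: literal('J'). Output: "XUCCCXUCCJ"
Token 8: backref(off=8, len=2). Copied 'CC' from pos 2. Output: "XUCCCXUCCJCC"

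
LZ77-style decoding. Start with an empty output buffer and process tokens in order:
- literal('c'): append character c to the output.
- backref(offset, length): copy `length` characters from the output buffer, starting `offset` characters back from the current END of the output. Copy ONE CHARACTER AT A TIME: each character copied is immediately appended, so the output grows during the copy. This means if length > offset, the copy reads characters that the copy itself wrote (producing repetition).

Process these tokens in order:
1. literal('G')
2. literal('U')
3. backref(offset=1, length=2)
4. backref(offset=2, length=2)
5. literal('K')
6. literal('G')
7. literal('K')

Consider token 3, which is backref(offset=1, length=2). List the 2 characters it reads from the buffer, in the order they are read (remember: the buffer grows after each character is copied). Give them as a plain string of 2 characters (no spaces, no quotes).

Token 1: literal('G'). Output: "G"
Token 2: literal('U'). Output: "GU"
Token 3: backref(off=1, len=2). Buffer before: "GU" (len 2)
  byte 1: read out[1]='U', append. Buffer now: "GUU"
  byte 2: read out[2]='U', append. Buffer now: "GUUU"

Answer: UU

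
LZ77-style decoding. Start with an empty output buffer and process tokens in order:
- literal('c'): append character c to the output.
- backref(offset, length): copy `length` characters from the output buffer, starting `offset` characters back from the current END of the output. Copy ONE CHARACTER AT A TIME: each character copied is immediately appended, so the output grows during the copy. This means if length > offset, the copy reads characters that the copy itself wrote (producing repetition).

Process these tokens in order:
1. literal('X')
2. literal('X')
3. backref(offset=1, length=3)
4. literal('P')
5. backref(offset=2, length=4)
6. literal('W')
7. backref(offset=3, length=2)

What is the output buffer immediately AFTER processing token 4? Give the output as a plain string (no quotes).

Answer: XXXXXP

Derivation:
Token 1: literal('X'). Output: "X"
Token 2: literal('X'). Output: "XX"
Token 3: backref(off=1, len=3) (overlapping!). Copied 'XXX' from pos 1. Output: "XXXXX"
Token 4: literal('P'). Output: "XXXXXP"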